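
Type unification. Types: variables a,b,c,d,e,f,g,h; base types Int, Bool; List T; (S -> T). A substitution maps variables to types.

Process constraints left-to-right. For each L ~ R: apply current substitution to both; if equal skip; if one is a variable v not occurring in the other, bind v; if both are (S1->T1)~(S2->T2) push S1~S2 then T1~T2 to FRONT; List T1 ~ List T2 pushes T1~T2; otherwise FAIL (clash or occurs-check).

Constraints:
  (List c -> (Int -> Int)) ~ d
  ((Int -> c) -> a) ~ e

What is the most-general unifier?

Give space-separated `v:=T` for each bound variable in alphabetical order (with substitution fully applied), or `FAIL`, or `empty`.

Answer: d:=(List c -> (Int -> Int)) e:=((Int -> c) -> a)

Derivation:
step 1: unify (List c -> (Int -> Int)) ~ d  [subst: {-} | 1 pending]
  bind d := (List c -> (Int -> Int))
step 2: unify ((Int -> c) -> a) ~ e  [subst: {d:=(List c -> (Int -> Int))} | 0 pending]
  bind e := ((Int -> c) -> a)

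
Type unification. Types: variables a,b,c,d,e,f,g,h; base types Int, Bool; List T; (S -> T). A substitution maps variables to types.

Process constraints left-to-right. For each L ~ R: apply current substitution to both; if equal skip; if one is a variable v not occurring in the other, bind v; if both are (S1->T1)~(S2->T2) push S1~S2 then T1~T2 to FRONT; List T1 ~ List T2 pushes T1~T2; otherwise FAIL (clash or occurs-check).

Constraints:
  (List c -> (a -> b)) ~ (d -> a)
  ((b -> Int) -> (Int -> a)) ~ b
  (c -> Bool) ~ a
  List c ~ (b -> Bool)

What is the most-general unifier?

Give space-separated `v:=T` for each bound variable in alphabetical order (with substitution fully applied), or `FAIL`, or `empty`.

step 1: unify (List c -> (a -> b)) ~ (d -> a)  [subst: {-} | 3 pending]
  -> decompose arrow: push List c~d, (a -> b)~a
step 2: unify List c ~ d  [subst: {-} | 4 pending]
  bind d := List c
step 3: unify (a -> b) ~ a  [subst: {d:=List c} | 3 pending]
  occurs-check fail

Answer: FAIL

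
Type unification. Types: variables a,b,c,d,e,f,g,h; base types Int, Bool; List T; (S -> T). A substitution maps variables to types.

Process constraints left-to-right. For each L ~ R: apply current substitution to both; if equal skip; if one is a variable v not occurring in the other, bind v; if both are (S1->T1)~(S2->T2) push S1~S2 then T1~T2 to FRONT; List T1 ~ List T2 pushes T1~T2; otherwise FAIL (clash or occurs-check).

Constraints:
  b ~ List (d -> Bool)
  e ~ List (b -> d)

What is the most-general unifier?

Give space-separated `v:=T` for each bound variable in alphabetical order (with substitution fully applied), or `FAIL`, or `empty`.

step 1: unify b ~ List (d -> Bool)  [subst: {-} | 1 pending]
  bind b := List (d -> Bool)
step 2: unify e ~ List (List (d -> Bool) -> d)  [subst: {b:=List (d -> Bool)} | 0 pending]
  bind e := List (List (d -> Bool) -> d)

Answer: b:=List (d -> Bool) e:=List (List (d -> Bool) -> d)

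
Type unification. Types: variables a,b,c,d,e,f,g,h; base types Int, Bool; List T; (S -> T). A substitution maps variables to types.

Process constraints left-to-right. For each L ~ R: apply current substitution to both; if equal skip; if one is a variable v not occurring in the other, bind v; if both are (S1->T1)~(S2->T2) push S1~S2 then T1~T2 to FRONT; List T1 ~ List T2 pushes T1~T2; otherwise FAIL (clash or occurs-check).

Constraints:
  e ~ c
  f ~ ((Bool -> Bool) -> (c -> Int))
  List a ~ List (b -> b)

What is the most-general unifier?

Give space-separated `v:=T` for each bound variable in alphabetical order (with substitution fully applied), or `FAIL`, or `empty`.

step 1: unify e ~ c  [subst: {-} | 2 pending]
  bind e := c
step 2: unify f ~ ((Bool -> Bool) -> (c -> Int))  [subst: {e:=c} | 1 pending]
  bind f := ((Bool -> Bool) -> (c -> Int))
step 3: unify List a ~ List (b -> b)  [subst: {e:=c, f:=((Bool -> Bool) -> (c -> Int))} | 0 pending]
  -> decompose List: push a~(b -> b)
step 4: unify a ~ (b -> b)  [subst: {e:=c, f:=((Bool -> Bool) -> (c -> Int))} | 0 pending]
  bind a := (b -> b)

Answer: a:=(b -> b) e:=c f:=((Bool -> Bool) -> (c -> Int))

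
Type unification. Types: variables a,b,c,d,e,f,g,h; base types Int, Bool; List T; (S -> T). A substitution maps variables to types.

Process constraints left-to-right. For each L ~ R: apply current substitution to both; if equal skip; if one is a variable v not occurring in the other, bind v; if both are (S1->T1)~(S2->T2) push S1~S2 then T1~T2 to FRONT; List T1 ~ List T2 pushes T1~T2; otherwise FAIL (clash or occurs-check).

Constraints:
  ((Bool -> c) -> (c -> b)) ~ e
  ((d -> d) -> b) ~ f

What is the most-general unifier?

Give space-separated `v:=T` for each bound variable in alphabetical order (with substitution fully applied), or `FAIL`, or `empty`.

Answer: e:=((Bool -> c) -> (c -> b)) f:=((d -> d) -> b)

Derivation:
step 1: unify ((Bool -> c) -> (c -> b)) ~ e  [subst: {-} | 1 pending]
  bind e := ((Bool -> c) -> (c -> b))
step 2: unify ((d -> d) -> b) ~ f  [subst: {e:=((Bool -> c) -> (c -> b))} | 0 pending]
  bind f := ((d -> d) -> b)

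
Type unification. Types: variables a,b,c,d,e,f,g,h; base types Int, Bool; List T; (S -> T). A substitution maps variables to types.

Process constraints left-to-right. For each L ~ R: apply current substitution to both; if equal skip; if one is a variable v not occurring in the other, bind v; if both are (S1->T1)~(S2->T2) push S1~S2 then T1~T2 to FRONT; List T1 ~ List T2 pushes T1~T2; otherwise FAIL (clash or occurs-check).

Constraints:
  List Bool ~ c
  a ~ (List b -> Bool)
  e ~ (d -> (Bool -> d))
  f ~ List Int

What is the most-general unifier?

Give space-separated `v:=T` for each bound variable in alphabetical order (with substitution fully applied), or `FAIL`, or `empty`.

step 1: unify List Bool ~ c  [subst: {-} | 3 pending]
  bind c := List Bool
step 2: unify a ~ (List b -> Bool)  [subst: {c:=List Bool} | 2 pending]
  bind a := (List b -> Bool)
step 3: unify e ~ (d -> (Bool -> d))  [subst: {c:=List Bool, a:=(List b -> Bool)} | 1 pending]
  bind e := (d -> (Bool -> d))
step 4: unify f ~ List Int  [subst: {c:=List Bool, a:=(List b -> Bool), e:=(d -> (Bool -> d))} | 0 pending]
  bind f := List Int

Answer: a:=(List b -> Bool) c:=List Bool e:=(d -> (Bool -> d)) f:=List Int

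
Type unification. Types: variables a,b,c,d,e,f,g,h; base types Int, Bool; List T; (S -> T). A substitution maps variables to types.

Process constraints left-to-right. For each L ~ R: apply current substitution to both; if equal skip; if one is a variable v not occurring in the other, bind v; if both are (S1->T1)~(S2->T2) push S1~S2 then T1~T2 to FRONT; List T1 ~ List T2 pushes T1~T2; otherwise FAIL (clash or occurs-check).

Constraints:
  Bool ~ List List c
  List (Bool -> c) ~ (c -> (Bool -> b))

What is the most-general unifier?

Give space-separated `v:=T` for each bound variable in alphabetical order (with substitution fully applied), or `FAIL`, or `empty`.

Answer: FAIL

Derivation:
step 1: unify Bool ~ List List c  [subst: {-} | 1 pending]
  clash: Bool vs List List c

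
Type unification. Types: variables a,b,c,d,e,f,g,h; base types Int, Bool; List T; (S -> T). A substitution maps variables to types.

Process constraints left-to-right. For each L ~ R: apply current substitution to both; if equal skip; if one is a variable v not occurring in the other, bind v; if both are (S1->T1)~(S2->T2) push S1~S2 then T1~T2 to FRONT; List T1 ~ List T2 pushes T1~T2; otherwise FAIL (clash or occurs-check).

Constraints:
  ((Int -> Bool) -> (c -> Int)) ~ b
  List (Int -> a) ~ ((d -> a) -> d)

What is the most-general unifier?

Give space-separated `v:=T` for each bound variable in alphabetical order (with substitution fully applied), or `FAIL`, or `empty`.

Answer: FAIL

Derivation:
step 1: unify ((Int -> Bool) -> (c -> Int)) ~ b  [subst: {-} | 1 pending]
  bind b := ((Int -> Bool) -> (c -> Int))
step 2: unify List (Int -> a) ~ ((d -> a) -> d)  [subst: {b:=((Int -> Bool) -> (c -> Int))} | 0 pending]
  clash: List (Int -> a) vs ((d -> a) -> d)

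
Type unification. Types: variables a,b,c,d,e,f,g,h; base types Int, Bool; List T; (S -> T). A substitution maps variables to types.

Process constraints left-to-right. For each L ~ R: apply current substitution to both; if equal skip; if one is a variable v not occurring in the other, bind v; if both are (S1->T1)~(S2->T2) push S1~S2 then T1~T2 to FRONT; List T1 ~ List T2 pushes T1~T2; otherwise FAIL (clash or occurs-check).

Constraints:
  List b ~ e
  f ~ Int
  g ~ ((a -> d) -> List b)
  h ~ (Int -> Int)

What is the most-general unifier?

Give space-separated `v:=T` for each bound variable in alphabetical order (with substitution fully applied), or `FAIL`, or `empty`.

Answer: e:=List b f:=Int g:=((a -> d) -> List b) h:=(Int -> Int)

Derivation:
step 1: unify List b ~ e  [subst: {-} | 3 pending]
  bind e := List b
step 2: unify f ~ Int  [subst: {e:=List b} | 2 pending]
  bind f := Int
step 3: unify g ~ ((a -> d) -> List b)  [subst: {e:=List b, f:=Int} | 1 pending]
  bind g := ((a -> d) -> List b)
step 4: unify h ~ (Int -> Int)  [subst: {e:=List b, f:=Int, g:=((a -> d) -> List b)} | 0 pending]
  bind h := (Int -> Int)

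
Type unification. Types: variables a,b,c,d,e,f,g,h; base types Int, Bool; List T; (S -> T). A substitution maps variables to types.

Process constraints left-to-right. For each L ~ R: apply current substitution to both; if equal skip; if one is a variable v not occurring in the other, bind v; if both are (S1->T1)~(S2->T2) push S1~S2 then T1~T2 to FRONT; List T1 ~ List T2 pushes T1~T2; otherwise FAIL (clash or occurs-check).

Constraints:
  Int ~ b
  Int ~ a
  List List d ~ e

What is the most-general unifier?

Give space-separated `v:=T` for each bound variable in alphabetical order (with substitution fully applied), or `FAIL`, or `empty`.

step 1: unify Int ~ b  [subst: {-} | 2 pending]
  bind b := Int
step 2: unify Int ~ a  [subst: {b:=Int} | 1 pending]
  bind a := Int
step 3: unify List List d ~ e  [subst: {b:=Int, a:=Int} | 0 pending]
  bind e := List List d

Answer: a:=Int b:=Int e:=List List d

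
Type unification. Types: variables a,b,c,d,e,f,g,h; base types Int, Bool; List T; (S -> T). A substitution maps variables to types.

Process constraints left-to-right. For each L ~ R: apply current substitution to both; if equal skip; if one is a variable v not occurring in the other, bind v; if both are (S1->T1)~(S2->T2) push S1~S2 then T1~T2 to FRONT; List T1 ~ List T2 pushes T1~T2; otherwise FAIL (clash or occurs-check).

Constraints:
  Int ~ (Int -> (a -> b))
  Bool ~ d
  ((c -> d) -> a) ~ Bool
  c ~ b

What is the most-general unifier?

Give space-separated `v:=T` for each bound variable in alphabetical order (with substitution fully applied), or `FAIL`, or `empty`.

step 1: unify Int ~ (Int -> (a -> b))  [subst: {-} | 3 pending]
  clash: Int vs (Int -> (a -> b))

Answer: FAIL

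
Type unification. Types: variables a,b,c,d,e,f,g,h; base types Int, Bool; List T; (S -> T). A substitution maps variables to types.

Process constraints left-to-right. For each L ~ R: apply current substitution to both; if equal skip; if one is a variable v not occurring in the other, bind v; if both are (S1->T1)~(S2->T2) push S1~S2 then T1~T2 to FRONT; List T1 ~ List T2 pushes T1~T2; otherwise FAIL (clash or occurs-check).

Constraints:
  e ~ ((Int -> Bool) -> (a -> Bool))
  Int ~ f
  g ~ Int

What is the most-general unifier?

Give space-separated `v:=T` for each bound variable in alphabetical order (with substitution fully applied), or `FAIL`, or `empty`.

step 1: unify e ~ ((Int -> Bool) -> (a -> Bool))  [subst: {-} | 2 pending]
  bind e := ((Int -> Bool) -> (a -> Bool))
step 2: unify Int ~ f  [subst: {e:=((Int -> Bool) -> (a -> Bool))} | 1 pending]
  bind f := Int
step 3: unify g ~ Int  [subst: {e:=((Int -> Bool) -> (a -> Bool)), f:=Int} | 0 pending]
  bind g := Int

Answer: e:=((Int -> Bool) -> (a -> Bool)) f:=Int g:=Int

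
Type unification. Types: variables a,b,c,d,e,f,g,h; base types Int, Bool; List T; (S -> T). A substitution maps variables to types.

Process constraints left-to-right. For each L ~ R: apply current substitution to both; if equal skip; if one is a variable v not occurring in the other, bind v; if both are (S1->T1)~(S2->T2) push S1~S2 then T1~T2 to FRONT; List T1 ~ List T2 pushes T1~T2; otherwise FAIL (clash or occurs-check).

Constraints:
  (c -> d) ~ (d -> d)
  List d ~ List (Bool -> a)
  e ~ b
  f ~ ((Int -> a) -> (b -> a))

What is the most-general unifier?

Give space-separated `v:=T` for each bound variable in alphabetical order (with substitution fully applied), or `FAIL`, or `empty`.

Answer: c:=(Bool -> a) d:=(Bool -> a) e:=b f:=((Int -> a) -> (b -> a))

Derivation:
step 1: unify (c -> d) ~ (d -> d)  [subst: {-} | 3 pending]
  -> decompose arrow: push c~d, d~d
step 2: unify c ~ d  [subst: {-} | 4 pending]
  bind c := d
step 3: unify d ~ d  [subst: {c:=d} | 3 pending]
  -> identical, skip
step 4: unify List d ~ List (Bool -> a)  [subst: {c:=d} | 2 pending]
  -> decompose List: push d~(Bool -> a)
step 5: unify d ~ (Bool -> a)  [subst: {c:=d} | 2 pending]
  bind d := (Bool -> a)
step 6: unify e ~ b  [subst: {c:=d, d:=(Bool -> a)} | 1 pending]
  bind e := b
step 7: unify f ~ ((Int -> a) -> (b -> a))  [subst: {c:=d, d:=(Bool -> a), e:=b} | 0 pending]
  bind f := ((Int -> a) -> (b -> a))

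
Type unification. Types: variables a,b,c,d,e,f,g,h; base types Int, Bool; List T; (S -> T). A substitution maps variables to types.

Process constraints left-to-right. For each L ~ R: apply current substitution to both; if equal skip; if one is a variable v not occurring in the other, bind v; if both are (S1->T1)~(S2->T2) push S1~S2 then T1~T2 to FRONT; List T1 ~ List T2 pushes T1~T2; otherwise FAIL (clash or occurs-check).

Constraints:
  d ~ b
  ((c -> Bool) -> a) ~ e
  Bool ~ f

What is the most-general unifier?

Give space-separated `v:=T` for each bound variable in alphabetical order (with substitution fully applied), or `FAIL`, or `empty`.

step 1: unify d ~ b  [subst: {-} | 2 pending]
  bind d := b
step 2: unify ((c -> Bool) -> a) ~ e  [subst: {d:=b} | 1 pending]
  bind e := ((c -> Bool) -> a)
step 3: unify Bool ~ f  [subst: {d:=b, e:=((c -> Bool) -> a)} | 0 pending]
  bind f := Bool

Answer: d:=b e:=((c -> Bool) -> a) f:=Bool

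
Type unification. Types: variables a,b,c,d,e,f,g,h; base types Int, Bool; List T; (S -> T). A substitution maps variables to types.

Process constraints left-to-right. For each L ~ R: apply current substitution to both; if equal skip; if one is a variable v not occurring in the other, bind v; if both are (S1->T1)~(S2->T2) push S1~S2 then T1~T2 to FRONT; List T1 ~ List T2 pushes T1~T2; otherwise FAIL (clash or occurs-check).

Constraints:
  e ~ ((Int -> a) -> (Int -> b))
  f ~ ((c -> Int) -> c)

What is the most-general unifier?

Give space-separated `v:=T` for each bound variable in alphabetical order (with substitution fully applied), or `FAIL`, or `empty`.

step 1: unify e ~ ((Int -> a) -> (Int -> b))  [subst: {-} | 1 pending]
  bind e := ((Int -> a) -> (Int -> b))
step 2: unify f ~ ((c -> Int) -> c)  [subst: {e:=((Int -> a) -> (Int -> b))} | 0 pending]
  bind f := ((c -> Int) -> c)

Answer: e:=((Int -> a) -> (Int -> b)) f:=((c -> Int) -> c)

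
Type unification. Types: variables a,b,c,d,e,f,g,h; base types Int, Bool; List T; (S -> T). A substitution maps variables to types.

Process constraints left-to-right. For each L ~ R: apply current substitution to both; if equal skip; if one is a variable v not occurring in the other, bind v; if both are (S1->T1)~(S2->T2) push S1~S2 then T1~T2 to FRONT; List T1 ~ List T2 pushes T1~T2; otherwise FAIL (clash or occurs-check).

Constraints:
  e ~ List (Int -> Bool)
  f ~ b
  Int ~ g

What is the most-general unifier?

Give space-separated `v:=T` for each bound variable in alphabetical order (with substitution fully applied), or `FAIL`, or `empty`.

Answer: e:=List (Int -> Bool) f:=b g:=Int

Derivation:
step 1: unify e ~ List (Int -> Bool)  [subst: {-} | 2 pending]
  bind e := List (Int -> Bool)
step 2: unify f ~ b  [subst: {e:=List (Int -> Bool)} | 1 pending]
  bind f := b
step 3: unify Int ~ g  [subst: {e:=List (Int -> Bool), f:=b} | 0 pending]
  bind g := Int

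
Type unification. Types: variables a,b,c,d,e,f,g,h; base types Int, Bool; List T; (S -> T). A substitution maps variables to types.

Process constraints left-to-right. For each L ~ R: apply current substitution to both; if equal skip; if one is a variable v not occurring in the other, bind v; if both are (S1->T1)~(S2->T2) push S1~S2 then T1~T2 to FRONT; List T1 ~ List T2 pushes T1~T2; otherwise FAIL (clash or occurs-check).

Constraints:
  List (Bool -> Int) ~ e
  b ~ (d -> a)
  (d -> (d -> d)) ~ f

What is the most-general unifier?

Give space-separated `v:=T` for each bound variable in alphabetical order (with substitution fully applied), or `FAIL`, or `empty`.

step 1: unify List (Bool -> Int) ~ e  [subst: {-} | 2 pending]
  bind e := List (Bool -> Int)
step 2: unify b ~ (d -> a)  [subst: {e:=List (Bool -> Int)} | 1 pending]
  bind b := (d -> a)
step 3: unify (d -> (d -> d)) ~ f  [subst: {e:=List (Bool -> Int), b:=(d -> a)} | 0 pending]
  bind f := (d -> (d -> d))

Answer: b:=(d -> a) e:=List (Bool -> Int) f:=(d -> (d -> d))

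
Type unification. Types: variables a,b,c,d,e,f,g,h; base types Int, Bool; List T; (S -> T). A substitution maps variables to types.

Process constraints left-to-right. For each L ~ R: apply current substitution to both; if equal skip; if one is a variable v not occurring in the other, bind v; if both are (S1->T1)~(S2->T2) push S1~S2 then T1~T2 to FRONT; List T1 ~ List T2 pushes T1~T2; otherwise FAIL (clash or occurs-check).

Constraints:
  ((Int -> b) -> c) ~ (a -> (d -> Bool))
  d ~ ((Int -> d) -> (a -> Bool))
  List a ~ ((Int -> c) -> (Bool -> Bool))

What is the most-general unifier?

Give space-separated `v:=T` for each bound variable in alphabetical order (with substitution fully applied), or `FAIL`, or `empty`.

Answer: FAIL

Derivation:
step 1: unify ((Int -> b) -> c) ~ (a -> (d -> Bool))  [subst: {-} | 2 pending]
  -> decompose arrow: push (Int -> b)~a, c~(d -> Bool)
step 2: unify (Int -> b) ~ a  [subst: {-} | 3 pending]
  bind a := (Int -> b)
step 3: unify c ~ (d -> Bool)  [subst: {a:=(Int -> b)} | 2 pending]
  bind c := (d -> Bool)
step 4: unify d ~ ((Int -> d) -> ((Int -> b) -> Bool))  [subst: {a:=(Int -> b), c:=(d -> Bool)} | 1 pending]
  occurs-check fail: d in ((Int -> d) -> ((Int -> b) -> Bool))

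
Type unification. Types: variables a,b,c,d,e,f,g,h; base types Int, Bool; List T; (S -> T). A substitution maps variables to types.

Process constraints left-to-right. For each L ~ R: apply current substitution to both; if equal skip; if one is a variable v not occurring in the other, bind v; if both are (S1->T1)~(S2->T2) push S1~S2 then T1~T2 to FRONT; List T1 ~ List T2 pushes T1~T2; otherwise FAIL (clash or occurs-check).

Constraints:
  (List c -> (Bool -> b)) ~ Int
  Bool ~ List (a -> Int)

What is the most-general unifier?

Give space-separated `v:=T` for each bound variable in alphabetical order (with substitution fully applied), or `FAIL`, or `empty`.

step 1: unify (List c -> (Bool -> b)) ~ Int  [subst: {-} | 1 pending]
  clash: (List c -> (Bool -> b)) vs Int

Answer: FAIL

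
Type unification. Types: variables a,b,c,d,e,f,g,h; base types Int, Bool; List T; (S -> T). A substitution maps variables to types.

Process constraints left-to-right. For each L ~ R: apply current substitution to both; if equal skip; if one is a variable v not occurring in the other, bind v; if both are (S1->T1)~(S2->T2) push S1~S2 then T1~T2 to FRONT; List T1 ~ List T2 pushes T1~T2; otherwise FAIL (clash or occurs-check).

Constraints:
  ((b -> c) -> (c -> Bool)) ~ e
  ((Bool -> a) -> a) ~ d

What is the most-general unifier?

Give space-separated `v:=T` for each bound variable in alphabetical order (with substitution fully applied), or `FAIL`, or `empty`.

step 1: unify ((b -> c) -> (c -> Bool)) ~ e  [subst: {-} | 1 pending]
  bind e := ((b -> c) -> (c -> Bool))
step 2: unify ((Bool -> a) -> a) ~ d  [subst: {e:=((b -> c) -> (c -> Bool))} | 0 pending]
  bind d := ((Bool -> a) -> a)

Answer: d:=((Bool -> a) -> a) e:=((b -> c) -> (c -> Bool))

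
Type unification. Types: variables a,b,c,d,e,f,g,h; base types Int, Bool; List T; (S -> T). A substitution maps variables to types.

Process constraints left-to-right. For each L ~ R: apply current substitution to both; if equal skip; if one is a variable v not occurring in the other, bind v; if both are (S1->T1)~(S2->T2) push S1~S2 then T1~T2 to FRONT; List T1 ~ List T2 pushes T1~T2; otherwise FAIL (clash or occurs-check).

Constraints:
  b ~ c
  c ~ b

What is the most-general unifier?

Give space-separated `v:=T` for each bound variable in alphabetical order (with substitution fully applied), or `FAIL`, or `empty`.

Answer: b:=c

Derivation:
step 1: unify b ~ c  [subst: {-} | 1 pending]
  bind b := c
step 2: unify c ~ c  [subst: {b:=c} | 0 pending]
  -> identical, skip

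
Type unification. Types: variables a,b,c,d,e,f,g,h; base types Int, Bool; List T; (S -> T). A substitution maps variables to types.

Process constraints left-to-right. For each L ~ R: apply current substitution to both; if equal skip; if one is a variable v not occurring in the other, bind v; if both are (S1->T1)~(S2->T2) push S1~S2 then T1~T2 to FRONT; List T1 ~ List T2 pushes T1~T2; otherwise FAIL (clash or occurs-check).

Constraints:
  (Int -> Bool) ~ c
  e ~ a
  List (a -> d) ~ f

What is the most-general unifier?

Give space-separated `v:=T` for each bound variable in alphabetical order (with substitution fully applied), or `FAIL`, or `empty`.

Answer: c:=(Int -> Bool) e:=a f:=List (a -> d)

Derivation:
step 1: unify (Int -> Bool) ~ c  [subst: {-} | 2 pending]
  bind c := (Int -> Bool)
step 2: unify e ~ a  [subst: {c:=(Int -> Bool)} | 1 pending]
  bind e := a
step 3: unify List (a -> d) ~ f  [subst: {c:=(Int -> Bool), e:=a} | 0 pending]
  bind f := List (a -> d)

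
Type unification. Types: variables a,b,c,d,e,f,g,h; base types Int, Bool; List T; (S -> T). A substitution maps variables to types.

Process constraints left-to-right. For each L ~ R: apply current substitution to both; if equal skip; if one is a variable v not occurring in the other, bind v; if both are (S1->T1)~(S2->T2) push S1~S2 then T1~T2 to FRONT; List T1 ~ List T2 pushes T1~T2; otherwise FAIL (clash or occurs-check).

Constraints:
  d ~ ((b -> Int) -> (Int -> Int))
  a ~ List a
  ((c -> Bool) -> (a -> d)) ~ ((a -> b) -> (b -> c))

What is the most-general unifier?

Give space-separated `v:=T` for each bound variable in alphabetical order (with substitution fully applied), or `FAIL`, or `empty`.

step 1: unify d ~ ((b -> Int) -> (Int -> Int))  [subst: {-} | 2 pending]
  bind d := ((b -> Int) -> (Int -> Int))
step 2: unify a ~ List a  [subst: {d:=((b -> Int) -> (Int -> Int))} | 1 pending]
  occurs-check fail: a in List a

Answer: FAIL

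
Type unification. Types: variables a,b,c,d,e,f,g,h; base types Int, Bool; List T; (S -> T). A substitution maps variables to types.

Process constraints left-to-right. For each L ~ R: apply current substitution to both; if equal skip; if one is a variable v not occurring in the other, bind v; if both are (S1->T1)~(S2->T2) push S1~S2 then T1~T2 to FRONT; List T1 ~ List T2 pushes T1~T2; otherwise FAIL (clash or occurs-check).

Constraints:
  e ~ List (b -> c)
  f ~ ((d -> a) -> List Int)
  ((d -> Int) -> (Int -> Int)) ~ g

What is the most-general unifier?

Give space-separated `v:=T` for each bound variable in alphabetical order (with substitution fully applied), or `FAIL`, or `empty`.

Answer: e:=List (b -> c) f:=((d -> a) -> List Int) g:=((d -> Int) -> (Int -> Int))

Derivation:
step 1: unify e ~ List (b -> c)  [subst: {-} | 2 pending]
  bind e := List (b -> c)
step 2: unify f ~ ((d -> a) -> List Int)  [subst: {e:=List (b -> c)} | 1 pending]
  bind f := ((d -> a) -> List Int)
step 3: unify ((d -> Int) -> (Int -> Int)) ~ g  [subst: {e:=List (b -> c), f:=((d -> a) -> List Int)} | 0 pending]
  bind g := ((d -> Int) -> (Int -> Int))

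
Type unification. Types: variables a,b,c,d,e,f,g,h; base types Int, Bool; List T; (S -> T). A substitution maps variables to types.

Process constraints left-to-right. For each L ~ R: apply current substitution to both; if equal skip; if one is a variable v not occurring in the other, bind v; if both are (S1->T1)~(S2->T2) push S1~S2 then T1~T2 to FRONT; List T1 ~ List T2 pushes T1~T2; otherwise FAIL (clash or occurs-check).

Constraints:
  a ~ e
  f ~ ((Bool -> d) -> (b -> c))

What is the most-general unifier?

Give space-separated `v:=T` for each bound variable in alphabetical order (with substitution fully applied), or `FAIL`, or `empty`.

Answer: a:=e f:=((Bool -> d) -> (b -> c))

Derivation:
step 1: unify a ~ e  [subst: {-} | 1 pending]
  bind a := e
step 2: unify f ~ ((Bool -> d) -> (b -> c))  [subst: {a:=e} | 0 pending]
  bind f := ((Bool -> d) -> (b -> c))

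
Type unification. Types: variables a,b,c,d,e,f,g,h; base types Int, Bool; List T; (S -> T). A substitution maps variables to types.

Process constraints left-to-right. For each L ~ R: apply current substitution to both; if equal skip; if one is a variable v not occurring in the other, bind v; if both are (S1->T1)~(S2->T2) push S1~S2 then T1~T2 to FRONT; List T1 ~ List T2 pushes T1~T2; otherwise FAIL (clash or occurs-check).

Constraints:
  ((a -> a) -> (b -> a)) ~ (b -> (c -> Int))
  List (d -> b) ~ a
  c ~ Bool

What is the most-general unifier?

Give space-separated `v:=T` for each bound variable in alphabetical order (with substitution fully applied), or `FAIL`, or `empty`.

Answer: FAIL

Derivation:
step 1: unify ((a -> a) -> (b -> a)) ~ (b -> (c -> Int))  [subst: {-} | 2 pending]
  -> decompose arrow: push (a -> a)~b, (b -> a)~(c -> Int)
step 2: unify (a -> a) ~ b  [subst: {-} | 3 pending]
  bind b := (a -> a)
step 3: unify ((a -> a) -> a) ~ (c -> Int)  [subst: {b:=(a -> a)} | 2 pending]
  -> decompose arrow: push (a -> a)~c, a~Int
step 4: unify (a -> a) ~ c  [subst: {b:=(a -> a)} | 3 pending]
  bind c := (a -> a)
step 5: unify a ~ Int  [subst: {b:=(a -> a), c:=(a -> a)} | 2 pending]
  bind a := Int
step 6: unify List (d -> (Int -> Int)) ~ Int  [subst: {b:=(a -> a), c:=(a -> a), a:=Int} | 1 pending]
  clash: List (d -> (Int -> Int)) vs Int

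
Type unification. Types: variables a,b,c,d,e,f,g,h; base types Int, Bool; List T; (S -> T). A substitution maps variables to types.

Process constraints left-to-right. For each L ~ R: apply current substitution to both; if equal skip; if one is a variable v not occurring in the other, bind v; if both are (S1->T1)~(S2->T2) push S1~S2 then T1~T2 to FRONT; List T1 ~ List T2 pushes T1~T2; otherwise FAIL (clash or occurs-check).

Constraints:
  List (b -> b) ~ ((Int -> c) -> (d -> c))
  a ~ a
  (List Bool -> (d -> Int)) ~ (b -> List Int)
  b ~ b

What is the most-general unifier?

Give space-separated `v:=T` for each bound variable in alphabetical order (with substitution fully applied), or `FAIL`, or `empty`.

Answer: FAIL

Derivation:
step 1: unify List (b -> b) ~ ((Int -> c) -> (d -> c))  [subst: {-} | 3 pending]
  clash: List (b -> b) vs ((Int -> c) -> (d -> c))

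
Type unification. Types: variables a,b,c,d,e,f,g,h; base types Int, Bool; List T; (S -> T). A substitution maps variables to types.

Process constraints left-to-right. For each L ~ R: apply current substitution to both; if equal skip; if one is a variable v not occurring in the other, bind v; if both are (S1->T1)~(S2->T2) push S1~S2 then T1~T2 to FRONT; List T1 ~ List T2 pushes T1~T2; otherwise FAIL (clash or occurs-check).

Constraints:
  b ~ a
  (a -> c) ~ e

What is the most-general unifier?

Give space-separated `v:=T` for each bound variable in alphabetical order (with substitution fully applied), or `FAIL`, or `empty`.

step 1: unify b ~ a  [subst: {-} | 1 pending]
  bind b := a
step 2: unify (a -> c) ~ e  [subst: {b:=a} | 0 pending]
  bind e := (a -> c)

Answer: b:=a e:=(a -> c)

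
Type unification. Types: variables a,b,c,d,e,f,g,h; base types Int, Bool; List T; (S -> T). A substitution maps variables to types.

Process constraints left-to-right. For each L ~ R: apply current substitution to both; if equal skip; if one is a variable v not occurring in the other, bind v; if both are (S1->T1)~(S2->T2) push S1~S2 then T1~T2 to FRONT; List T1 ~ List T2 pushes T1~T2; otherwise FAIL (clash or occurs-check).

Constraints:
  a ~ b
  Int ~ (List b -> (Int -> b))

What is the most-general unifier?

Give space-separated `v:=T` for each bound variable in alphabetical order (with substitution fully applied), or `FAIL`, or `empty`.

Answer: FAIL

Derivation:
step 1: unify a ~ b  [subst: {-} | 1 pending]
  bind a := b
step 2: unify Int ~ (List b -> (Int -> b))  [subst: {a:=b} | 0 pending]
  clash: Int vs (List b -> (Int -> b))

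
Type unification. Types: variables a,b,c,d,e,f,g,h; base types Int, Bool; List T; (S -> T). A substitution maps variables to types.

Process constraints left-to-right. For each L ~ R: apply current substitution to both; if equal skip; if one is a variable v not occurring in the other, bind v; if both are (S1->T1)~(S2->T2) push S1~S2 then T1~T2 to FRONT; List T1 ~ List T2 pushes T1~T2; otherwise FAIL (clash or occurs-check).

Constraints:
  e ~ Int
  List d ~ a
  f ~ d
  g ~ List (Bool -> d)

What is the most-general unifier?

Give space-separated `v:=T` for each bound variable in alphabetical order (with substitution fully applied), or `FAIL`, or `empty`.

Answer: a:=List d e:=Int f:=d g:=List (Bool -> d)

Derivation:
step 1: unify e ~ Int  [subst: {-} | 3 pending]
  bind e := Int
step 2: unify List d ~ a  [subst: {e:=Int} | 2 pending]
  bind a := List d
step 3: unify f ~ d  [subst: {e:=Int, a:=List d} | 1 pending]
  bind f := d
step 4: unify g ~ List (Bool -> d)  [subst: {e:=Int, a:=List d, f:=d} | 0 pending]
  bind g := List (Bool -> d)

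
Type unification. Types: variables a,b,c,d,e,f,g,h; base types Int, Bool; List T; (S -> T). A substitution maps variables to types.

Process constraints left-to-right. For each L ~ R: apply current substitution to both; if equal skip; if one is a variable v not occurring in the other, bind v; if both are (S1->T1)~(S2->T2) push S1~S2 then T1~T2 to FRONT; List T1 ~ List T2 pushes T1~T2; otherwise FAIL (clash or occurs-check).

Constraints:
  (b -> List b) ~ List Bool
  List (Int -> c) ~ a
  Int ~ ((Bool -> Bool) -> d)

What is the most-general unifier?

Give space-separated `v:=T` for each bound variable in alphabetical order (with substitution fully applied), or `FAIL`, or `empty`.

Answer: FAIL

Derivation:
step 1: unify (b -> List b) ~ List Bool  [subst: {-} | 2 pending]
  clash: (b -> List b) vs List Bool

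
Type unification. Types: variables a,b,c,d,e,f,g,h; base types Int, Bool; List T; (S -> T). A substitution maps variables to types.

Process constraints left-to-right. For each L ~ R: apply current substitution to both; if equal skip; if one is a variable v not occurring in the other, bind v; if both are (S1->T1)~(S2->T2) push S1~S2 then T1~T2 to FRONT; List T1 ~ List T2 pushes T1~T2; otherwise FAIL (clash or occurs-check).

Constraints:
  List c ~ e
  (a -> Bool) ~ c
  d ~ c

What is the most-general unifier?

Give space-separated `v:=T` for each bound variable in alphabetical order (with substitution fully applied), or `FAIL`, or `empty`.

step 1: unify List c ~ e  [subst: {-} | 2 pending]
  bind e := List c
step 2: unify (a -> Bool) ~ c  [subst: {e:=List c} | 1 pending]
  bind c := (a -> Bool)
step 3: unify d ~ (a -> Bool)  [subst: {e:=List c, c:=(a -> Bool)} | 0 pending]
  bind d := (a -> Bool)

Answer: c:=(a -> Bool) d:=(a -> Bool) e:=List (a -> Bool)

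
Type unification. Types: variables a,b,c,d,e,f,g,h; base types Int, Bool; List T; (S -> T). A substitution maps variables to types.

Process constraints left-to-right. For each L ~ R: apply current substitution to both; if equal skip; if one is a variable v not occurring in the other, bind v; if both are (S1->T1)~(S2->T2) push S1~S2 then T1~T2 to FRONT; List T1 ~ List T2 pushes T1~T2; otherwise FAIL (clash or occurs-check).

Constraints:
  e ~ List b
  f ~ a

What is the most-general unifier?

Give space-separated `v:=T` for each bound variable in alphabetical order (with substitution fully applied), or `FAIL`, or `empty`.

step 1: unify e ~ List b  [subst: {-} | 1 pending]
  bind e := List b
step 2: unify f ~ a  [subst: {e:=List b} | 0 pending]
  bind f := a

Answer: e:=List b f:=a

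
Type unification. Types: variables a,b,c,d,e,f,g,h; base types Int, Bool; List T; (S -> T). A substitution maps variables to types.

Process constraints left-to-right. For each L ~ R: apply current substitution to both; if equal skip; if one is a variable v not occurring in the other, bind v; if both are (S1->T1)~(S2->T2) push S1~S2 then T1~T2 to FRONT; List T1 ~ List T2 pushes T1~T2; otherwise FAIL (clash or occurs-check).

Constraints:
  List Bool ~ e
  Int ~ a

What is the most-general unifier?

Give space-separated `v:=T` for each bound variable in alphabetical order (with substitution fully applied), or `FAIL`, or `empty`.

Answer: a:=Int e:=List Bool

Derivation:
step 1: unify List Bool ~ e  [subst: {-} | 1 pending]
  bind e := List Bool
step 2: unify Int ~ a  [subst: {e:=List Bool} | 0 pending]
  bind a := Int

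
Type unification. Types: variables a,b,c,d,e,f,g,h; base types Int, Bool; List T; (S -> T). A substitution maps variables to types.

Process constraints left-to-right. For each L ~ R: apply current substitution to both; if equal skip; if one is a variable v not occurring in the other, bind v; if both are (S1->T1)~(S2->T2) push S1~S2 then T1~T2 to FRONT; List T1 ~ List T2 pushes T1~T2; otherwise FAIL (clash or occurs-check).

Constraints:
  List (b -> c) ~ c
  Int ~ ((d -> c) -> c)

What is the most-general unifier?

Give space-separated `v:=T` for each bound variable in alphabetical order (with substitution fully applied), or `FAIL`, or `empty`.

step 1: unify List (b -> c) ~ c  [subst: {-} | 1 pending]
  occurs-check fail

Answer: FAIL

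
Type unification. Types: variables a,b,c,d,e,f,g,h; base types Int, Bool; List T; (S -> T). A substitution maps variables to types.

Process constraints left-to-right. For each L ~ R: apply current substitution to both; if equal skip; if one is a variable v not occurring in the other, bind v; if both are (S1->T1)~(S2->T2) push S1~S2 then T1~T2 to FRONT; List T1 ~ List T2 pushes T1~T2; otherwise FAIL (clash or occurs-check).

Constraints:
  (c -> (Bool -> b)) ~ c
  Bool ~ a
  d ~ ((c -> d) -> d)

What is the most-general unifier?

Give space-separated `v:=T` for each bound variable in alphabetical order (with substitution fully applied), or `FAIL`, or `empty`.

step 1: unify (c -> (Bool -> b)) ~ c  [subst: {-} | 2 pending]
  occurs-check fail

Answer: FAIL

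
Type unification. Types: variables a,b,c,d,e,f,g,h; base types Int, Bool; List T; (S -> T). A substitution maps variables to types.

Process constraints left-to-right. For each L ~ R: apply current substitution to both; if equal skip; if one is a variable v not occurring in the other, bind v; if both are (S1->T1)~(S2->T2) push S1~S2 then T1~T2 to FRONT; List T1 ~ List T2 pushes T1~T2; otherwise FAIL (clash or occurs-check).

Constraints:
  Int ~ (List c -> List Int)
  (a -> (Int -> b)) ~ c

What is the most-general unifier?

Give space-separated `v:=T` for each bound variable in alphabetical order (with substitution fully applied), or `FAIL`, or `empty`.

step 1: unify Int ~ (List c -> List Int)  [subst: {-} | 1 pending]
  clash: Int vs (List c -> List Int)

Answer: FAIL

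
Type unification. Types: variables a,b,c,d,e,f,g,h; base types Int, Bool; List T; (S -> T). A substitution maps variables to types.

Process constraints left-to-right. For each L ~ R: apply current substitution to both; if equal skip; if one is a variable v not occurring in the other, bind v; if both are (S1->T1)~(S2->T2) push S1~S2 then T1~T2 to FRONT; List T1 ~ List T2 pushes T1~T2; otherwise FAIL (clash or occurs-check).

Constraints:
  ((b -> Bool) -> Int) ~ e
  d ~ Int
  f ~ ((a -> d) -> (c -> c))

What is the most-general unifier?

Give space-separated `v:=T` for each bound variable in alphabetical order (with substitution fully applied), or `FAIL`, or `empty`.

step 1: unify ((b -> Bool) -> Int) ~ e  [subst: {-} | 2 pending]
  bind e := ((b -> Bool) -> Int)
step 2: unify d ~ Int  [subst: {e:=((b -> Bool) -> Int)} | 1 pending]
  bind d := Int
step 3: unify f ~ ((a -> Int) -> (c -> c))  [subst: {e:=((b -> Bool) -> Int), d:=Int} | 0 pending]
  bind f := ((a -> Int) -> (c -> c))

Answer: d:=Int e:=((b -> Bool) -> Int) f:=((a -> Int) -> (c -> c))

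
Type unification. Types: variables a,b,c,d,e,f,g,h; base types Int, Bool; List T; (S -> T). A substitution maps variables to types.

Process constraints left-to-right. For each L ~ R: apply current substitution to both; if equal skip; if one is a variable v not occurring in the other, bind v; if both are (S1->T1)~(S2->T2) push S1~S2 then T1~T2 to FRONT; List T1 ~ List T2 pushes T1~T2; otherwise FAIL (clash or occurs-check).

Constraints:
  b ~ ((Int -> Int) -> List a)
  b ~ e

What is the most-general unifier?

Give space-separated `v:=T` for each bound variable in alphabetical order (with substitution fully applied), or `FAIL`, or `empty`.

step 1: unify b ~ ((Int -> Int) -> List a)  [subst: {-} | 1 pending]
  bind b := ((Int -> Int) -> List a)
step 2: unify ((Int -> Int) -> List a) ~ e  [subst: {b:=((Int -> Int) -> List a)} | 0 pending]
  bind e := ((Int -> Int) -> List a)

Answer: b:=((Int -> Int) -> List a) e:=((Int -> Int) -> List a)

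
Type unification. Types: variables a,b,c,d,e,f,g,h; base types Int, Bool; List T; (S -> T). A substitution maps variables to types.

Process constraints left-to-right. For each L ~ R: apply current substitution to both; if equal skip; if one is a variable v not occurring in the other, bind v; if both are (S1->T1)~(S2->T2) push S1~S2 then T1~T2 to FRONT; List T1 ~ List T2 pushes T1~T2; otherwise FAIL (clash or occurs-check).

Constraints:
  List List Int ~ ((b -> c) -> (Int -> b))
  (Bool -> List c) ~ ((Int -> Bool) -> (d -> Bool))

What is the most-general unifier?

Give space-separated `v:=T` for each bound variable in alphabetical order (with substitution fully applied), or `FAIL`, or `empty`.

step 1: unify List List Int ~ ((b -> c) -> (Int -> b))  [subst: {-} | 1 pending]
  clash: List List Int vs ((b -> c) -> (Int -> b))

Answer: FAIL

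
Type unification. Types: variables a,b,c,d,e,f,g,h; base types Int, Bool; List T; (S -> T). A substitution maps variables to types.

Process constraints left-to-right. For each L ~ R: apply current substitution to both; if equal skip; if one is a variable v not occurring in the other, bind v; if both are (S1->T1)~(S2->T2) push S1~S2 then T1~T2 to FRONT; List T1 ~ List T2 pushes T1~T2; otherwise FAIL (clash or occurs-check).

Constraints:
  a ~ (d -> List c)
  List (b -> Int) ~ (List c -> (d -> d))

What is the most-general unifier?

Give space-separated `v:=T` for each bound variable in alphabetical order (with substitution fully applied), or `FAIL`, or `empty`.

Answer: FAIL

Derivation:
step 1: unify a ~ (d -> List c)  [subst: {-} | 1 pending]
  bind a := (d -> List c)
step 2: unify List (b -> Int) ~ (List c -> (d -> d))  [subst: {a:=(d -> List c)} | 0 pending]
  clash: List (b -> Int) vs (List c -> (d -> d))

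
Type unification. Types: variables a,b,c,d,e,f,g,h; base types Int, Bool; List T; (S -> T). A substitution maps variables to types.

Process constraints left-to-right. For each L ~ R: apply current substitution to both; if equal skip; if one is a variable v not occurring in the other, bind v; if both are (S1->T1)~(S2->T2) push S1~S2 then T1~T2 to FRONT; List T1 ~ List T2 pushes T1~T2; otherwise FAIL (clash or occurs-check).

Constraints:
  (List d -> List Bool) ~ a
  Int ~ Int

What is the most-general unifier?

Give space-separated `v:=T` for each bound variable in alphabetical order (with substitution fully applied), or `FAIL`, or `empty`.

Answer: a:=(List d -> List Bool)

Derivation:
step 1: unify (List d -> List Bool) ~ a  [subst: {-} | 1 pending]
  bind a := (List d -> List Bool)
step 2: unify Int ~ Int  [subst: {a:=(List d -> List Bool)} | 0 pending]
  -> identical, skip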